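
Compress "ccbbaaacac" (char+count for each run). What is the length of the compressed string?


Input: ccbbaaacac
Runs:
  'c' x 2 => "c2"
  'b' x 2 => "b2"
  'a' x 3 => "a3"
  'c' x 1 => "c1"
  'a' x 1 => "a1"
  'c' x 1 => "c1"
Compressed: "c2b2a3c1a1c1"
Compressed length: 12

12


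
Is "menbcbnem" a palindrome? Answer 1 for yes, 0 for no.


Input: menbcbnem
Reversed: menbcbnem
  Compare pos 0 ('m') with pos 8 ('m'): match
  Compare pos 1 ('e') with pos 7 ('e'): match
  Compare pos 2 ('n') with pos 6 ('n'): match
  Compare pos 3 ('b') with pos 5 ('b'): match
Result: palindrome

1


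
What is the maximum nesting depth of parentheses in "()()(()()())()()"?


Input: "()()(()()())()()"
Tracking depth:
  Position 0 '(': depth becomes 1
  Position 1 ')': depth becomes 0
  Position 2 '(': depth becomes 1
  Position 3 ')': depth becomes 0
  Position 4 '(': depth becomes 1
  Position 5 '(': depth becomes 2
  Position 6 ')': depth becomes 1
  Position 7 '(': depth becomes 2
  Position 8 ')': depth becomes 1
  Position 9 '(': depth becomes 2
  Position 10 ')': depth becomes 1
  Position 11 ')': depth becomes 0
  Position 12 '(': depth becomes 1
  Position 13 ')': depth becomes 0
  Position 14 '(': depth becomes 1
  Position 15 ')': depth becomes 0
Maximum depth reached: 2

2


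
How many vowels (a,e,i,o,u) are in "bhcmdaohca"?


Input: bhcmdaohca
Checking each character:
  'b' at position 0: consonant
  'h' at position 1: consonant
  'c' at position 2: consonant
  'm' at position 3: consonant
  'd' at position 4: consonant
  'a' at position 5: vowel (running total: 1)
  'o' at position 6: vowel (running total: 2)
  'h' at position 7: consonant
  'c' at position 8: consonant
  'a' at position 9: vowel (running total: 3)
Total vowels: 3

3


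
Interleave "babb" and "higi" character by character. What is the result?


Interleaving "babb" and "higi":
  Position 0: 'b' from first, 'h' from second => "bh"
  Position 1: 'a' from first, 'i' from second => "ai"
  Position 2: 'b' from first, 'g' from second => "bg"
  Position 3: 'b' from first, 'i' from second => "bi"
Result: bhaibgbi

bhaibgbi


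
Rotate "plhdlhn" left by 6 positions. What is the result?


Input: "plhdlhn", rotate left by 6
First 6 characters: "plhdlh"
Remaining characters: "n"
Concatenate remaining + first: "n" + "plhdlh" = "nplhdlh"

nplhdlh


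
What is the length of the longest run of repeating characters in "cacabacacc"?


Input: "cacabacacc"
Scanning for longest run:
  Position 1 ('a'): new char, reset run to 1
  Position 2 ('c'): new char, reset run to 1
  Position 3 ('a'): new char, reset run to 1
  Position 4 ('b'): new char, reset run to 1
  Position 5 ('a'): new char, reset run to 1
  Position 6 ('c'): new char, reset run to 1
  Position 7 ('a'): new char, reset run to 1
  Position 8 ('c'): new char, reset run to 1
  Position 9 ('c'): continues run of 'c', length=2
Longest run: 'c' with length 2

2


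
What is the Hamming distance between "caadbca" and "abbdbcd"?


Comparing "caadbca" and "abbdbcd" position by position:
  Position 0: 'c' vs 'a' => differ
  Position 1: 'a' vs 'b' => differ
  Position 2: 'a' vs 'b' => differ
  Position 3: 'd' vs 'd' => same
  Position 4: 'b' vs 'b' => same
  Position 5: 'c' vs 'c' => same
  Position 6: 'a' vs 'd' => differ
Total differences (Hamming distance): 4

4


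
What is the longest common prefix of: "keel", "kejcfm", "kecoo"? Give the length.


Words: keel, kejcfm, kecoo
  Position 0: all 'k' => match
  Position 1: all 'e' => match
  Position 2: ('e', 'j', 'c') => mismatch, stop
LCP = "ke" (length 2)

2


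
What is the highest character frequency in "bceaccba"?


Input: bceaccba
Character counts:
  'a': 2
  'b': 2
  'c': 3
  'e': 1
Maximum frequency: 3

3


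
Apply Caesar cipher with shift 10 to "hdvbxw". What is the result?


Caesar cipher: shift "hdvbxw" by 10
  'h' (pos 7) + 10 = pos 17 = 'r'
  'd' (pos 3) + 10 = pos 13 = 'n'
  'v' (pos 21) + 10 = pos 5 = 'f'
  'b' (pos 1) + 10 = pos 11 = 'l'
  'x' (pos 23) + 10 = pos 7 = 'h'
  'w' (pos 22) + 10 = pos 6 = 'g'
Result: rnflhg

rnflhg


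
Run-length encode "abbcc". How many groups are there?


Input: abbcc
Scanning for consecutive runs:
  Group 1: 'a' x 1 (positions 0-0)
  Group 2: 'b' x 2 (positions 1-2)
  Group 3: 'c' x 2 (positions 3-4)
Total groups: 3

3


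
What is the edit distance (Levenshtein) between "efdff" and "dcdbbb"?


Computing edit distance: "efdff" -> "dcdbbb"
DP table:
           d    c    d    b    b    b
      0    1    2    3    4    5    6
  e   1    1    2    3    4    5    6
  f   2    2    2    3    4    5    6
  d   3    2    3    2    3    4    5
  f   4    3    3    3    3    4    5
  f   5    4    4    4    4    4    5
Edit distance = dp[5][6] = 5

5


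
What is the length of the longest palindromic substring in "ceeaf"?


Input: "ceeaf"
Checking substrings for palindromes:
  [1:3] "ee" (len 2) => palindrome
Longest palindromic substring: "ee" with length 2

2


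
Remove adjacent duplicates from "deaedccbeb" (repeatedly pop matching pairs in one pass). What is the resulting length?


Input: deaedccbeb
Stack-based adjacent duplicate removal:
  Read 'd': push. Stack: d
  Read 'e': push. Stack: de
  Read 'a': push. Stack: dea
  Read 'e': push. Stack: deae
  Read 'd': push. Stack: deaed
  Read 'c': push. Stack: deaedc
  Read 'c': matches stack top 'c' => pop. Stack: deaed
  Read 'b': push. Stack: deaedb
  Read 'e': push. Stack: deaedbe
  Read 'b': push. Stack: deaedbeb
Final stack: "deaedbeb" (length 8)

8


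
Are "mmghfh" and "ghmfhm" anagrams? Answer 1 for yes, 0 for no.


Strings: "mmghfh", "ghmfhm"
Sorted first:  fghhmm
Sorted second: fghhmm
Sorted forms match => anagrams

1


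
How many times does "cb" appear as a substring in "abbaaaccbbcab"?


Searching for "cb" in "abbaaaccbbcab"
Scanning each position:
  Position 0: "ab" => no
  Position 1: "bb" => no
  Position 2: "ba" => no
  Position 3: "aa" => no
  Position 4: "aa" => no
  Position 5: "ac" => no
  Position 6: "cc" => no
  Position 7: "cb" => MATCH
  Position 8: "bb" => no
  Position 9: "bc" => no
  Position 10: "ca" => no
  Position 11: "ab" => no
Total occurrences: 1

1


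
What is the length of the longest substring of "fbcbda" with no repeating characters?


Input: "fbcbda"
Sliding window (track last position of each char):
  Position 0 ('f'): window [0,0] length 1 -- new best
  Position 1 ('b'): window [0,1] length 2 -- new best
  Position 2 ('c'): window [0,2] length 3 -- new best
  Position 3 ('b'): repeat (last at 1), move window start to 2
  Position 3 ('b'): window [2,3] length 2
  Position 4 ('d'): window [2,4] length 3
  Position 5 ('a'): window [2,5] length 4 -- new best
Longest substring with no repeats: "cbda" with length 4

4


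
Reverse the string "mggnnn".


Input: mggnnn
Reading characters right to left:
  Position 5: 'n'
  Position 4: 'n'
  Position 3: 'n'
  Position 2: 'g'
  Position 1: 'g'
  Position 0: 'm'
Reversed: nnnggm

nnnggm


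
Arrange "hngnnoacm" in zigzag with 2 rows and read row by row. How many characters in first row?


Zigzag "hngnnoacm" into 2 rows:
Placing characters:
  'h' => row 0
  'n' => row 1
  'g' => row 0
  'n' => row 1
  'n' => row 0
  'o' => row 1
  'a' => row 0
  'c' => row 1
  'm' => row 0
Rows:
  Row 0: "hgnam"
  Row 1: "nnoc"
First row length: 5

5


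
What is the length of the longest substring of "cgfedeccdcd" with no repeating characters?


Input: "cgfedeccdcd"
Sliding window (track last position of each char):
  Position 0 ('c'): window [0,0] length 1 -- new best
  Position 1 ('g'): window [0,1] length 2 -- new best
  Position 2 ('f'): window [0,2] length 3 -- new best
  Position 3 ('e'): window [0,3] length 4 -- new best
  Position 4 ('d'): window [0,4] length 5 -- new best
  Position 5 ('e'): repeat (last at 3), move window start to 4
  Position 5 ('e'): window [4,5] length 2
  Position 6 ('c'): window [4,6] length 3
  Position 7 ('c'): repeat (last at 6), move window start to 7
  Position 7 ('c'): window [7,7] length 1
  Position 8 ('d'): window [7,8] length 2
  Position 9 ('c'): repeat (last at 7), move window start to 8
  Position 9 ('c'): window [8,9] length 2
  Position 10 ('d'): repeat (last at 8), move window start to 9
  Position 10 ('d'): window [9,10] length 2
Longest substring with no repeats: "cgfed" with length 5

5


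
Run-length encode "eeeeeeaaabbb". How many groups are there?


Input: eeeeeeaaabbb
Scanning for consecutive runs:
  Group 1: 'e' x 6 (positions 0-5)
  Group 2: 'a' x 3 (positions 6-8)
  Group 3: 'b' x 3 (positions 9-11)
Total groups: 3

3


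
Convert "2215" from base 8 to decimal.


Input: "2215" in base 8
Positional expansion:
  Digit '2' (value 2) x 8^3 = 1024
  Digit '2' (value 2) x 8^2 = 128
  Digit '1' (value 1) x 8^1 = 8
  Digit '5' (value 5) x 8^0 = 5
Sum = 1165

1165


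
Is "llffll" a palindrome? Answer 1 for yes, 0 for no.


Input: llffll
Reversed: llffll
  Compare pos 0 ('l') with pos 5 ('l'): match
  Compare pos 1 ('l') with pos 4 ('l'): match
  Compare pos 2 ('f') with pos 3 ('f'): match
Result: palindrome

1


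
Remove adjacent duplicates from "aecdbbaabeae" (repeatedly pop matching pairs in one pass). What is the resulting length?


Input: aecdbbaabeae
Stack-based adjacent duplicate removal:
  Read 'a': push. Stack: a
  Read 'e': push. Stack: ae
  Read 'c': push. Stack: aec
  Read 'd': push. Stack: aecd
  Read 'b': push. Stack: aecdb
  Read 'b': matches stack top 'b' => pop. Stack: aecd
  Read 'a': push. Stack: aecda
  Read 'a': matches stack top 'a' => pop. Stack: aecd
  Read 'b': push. Stack: aecdb
  Read 'e': push. Stack: aecdbe
  Read 'a': push. Stack: aecdbea
  Read 'e': push. Stack: aecdbeae
Final stack: "aecdbeae" (length 8)

8


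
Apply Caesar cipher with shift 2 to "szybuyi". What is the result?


Caesar cipher: shift "szybuyi" by 2
  's' (pos 18) + 2 = pos 20 = 'u'
  'z' (pos 25) + 2 = pos 1 = 'b'
  'y' (pos 24) + 2 = pos 0 = 'a'
  'b' (pos 1) + 2 = pos 3 = 'd'
  'u' (pos 20) + 2 = pos 22 = 'w'
  'y' (pos 24) + 2 = pos 0 = 'a'
  'i' (pos 8) + 2 = pos 10 = 'k'
Result: ubadwak

ubadwak


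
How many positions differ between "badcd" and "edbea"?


Comparing "badcd" and "edbea" position by position:
  Position 0: 'b' vs 'e' => DIFFER
  Position 1: 'a' vs 'd' => DIFFER
  Position 2: 'd' vs 'b' => DIFFER
  Position 3: 'c' vs 'e' => DIFFER
  Position 4: 'd' vs 'a' => DIFFER
Positions that differ: 5

5


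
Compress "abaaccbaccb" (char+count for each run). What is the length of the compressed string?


Input: abaaccbaccb
Runs:
  'a' x 1 => "a1"
  'b' x 1 => "b1"
  'a' x 2 => "a2"
  'c' x 2 => "c2"
  'b' x 1 => "b1"
  'a' x 1 => "a1"
  'c' x 2 => "c2"
  'b' x 1 => "b1"
Compressed: "a1b1a2c2b1a1c2b1"
Compressed length: 16

16


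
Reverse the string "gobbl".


Input: gobbl
Reading characters right to left:
  Position 4: 'l'
  Position 3: 'b'
  Position 2: 'b'
  Position 1: 'o'
  Position 0: 'g'
Reversed: lbbog

lbbog


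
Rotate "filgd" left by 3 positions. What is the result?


Input: "filgd", rotate left by 3
First 3 characters: "fil"
Remaining characters: "gd"
Concatenate remaining + first: "gd" + "fil" = "gdfil"

gdfil


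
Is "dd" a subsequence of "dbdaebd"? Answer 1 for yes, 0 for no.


Check if "dd" is a subsequence of "dbdaebd"
Greedy scan:
  Position 0 ('d'): matches sub[0] = 'd'
  Position 1 ('b'): no match needed
  Position 2 ('d'): matches sub[1] = 'd'
  Position 3 ('a'): no match needed
  Position 4 ('e'): no match needed
  Position 5 ('b'): no match needed
  Position 6 ('d'): no match needed
All 2 characters matched => is a subsequence

1


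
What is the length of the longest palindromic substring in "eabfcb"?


Input: "eabfcb"
Checking substrings for palindromes:
  No multi-char palindromic substrings found
Longest palindromic substring: "e" with length 1

1


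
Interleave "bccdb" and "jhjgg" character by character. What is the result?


Interleaving "bccdb" and "jhjgg":
  Position 0: 'b' from first, 'j' from second => "bj"
  Position 1: 'c' from first, 'h' from second => "ch"
  Position 2: 'c' from first, 'j' from second => "cj"
  Position 3: 'd' from first, 'g' from second => "dg"
  Position 4: 'b' from first, 'g' from second => "bg"
Result: bjchcjdgbg

bjchcjdgbg


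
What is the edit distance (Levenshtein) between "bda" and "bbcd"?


Computing edit distance: "bda" -> "bbcd"
DP table:
           b    b    c    d
      0    1    2    3    4
  b   1    0    1    2    3
  d   2    1    1    2    2
  a   3    2    2    2    3
Edit distance = dp[3][4] = 3

3


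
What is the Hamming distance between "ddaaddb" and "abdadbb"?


Comparing "ddaaddb" and "abdadbb" position by position:
  Position 0: 'd' vs 'a' => differ
  Position 1: 'd' vs 'b' => differ
  Position 2: 'a' vs 'd' => differ
  Position 3: 'a' vs 'a' => same
  Position 4: 'd' vs 'd' => same
  Position 5: 'd' vs 'b' => differ
  Position 6: 'b' vs 'b' => same
Total differences (Hamming distance): 4

4


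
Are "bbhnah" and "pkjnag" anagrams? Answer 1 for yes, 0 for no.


Strings: "bbhnah", "pkjnag"
Sorted first:  abbhhn
Sorted second: agjknp
Differ at position 1: 'b' vs 'g' => not anagrams

0


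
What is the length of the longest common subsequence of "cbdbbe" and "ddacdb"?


LCS of "cbdbbe" and "ddacdb"
DP table:
           d    d    a    c    d    b
      0    0    0    0    0    0    0
  c   0    0    0    0    1    1    1
  b   0    0    0    0    1    1    2
  d   0    1    1    1    1    2    2
  b   0    1    1    1    1    2    3
  b   0    1    1    1    1    2    3
  e   0    1    1    1    1    2    3
LCS length = dp[6][6] = 3

3


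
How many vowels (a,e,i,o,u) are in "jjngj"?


Input: jjngj
Checking each character:
  'j' at position 0: consonant
  'j' at position 1: consonant
  'n' at position 2: consonant
  'g' at position 3: consonant
  'j' at position 4: consonant
Total vowels: 0

0


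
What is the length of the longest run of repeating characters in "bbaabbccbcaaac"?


Input: "bbaabbccbcaaac"
Scanning for longest run:
  Position 1 ('b'): continues run of 'b', length=2
  Position 2 ('a'): new char, reset run to 1
  Position 3 ('a'): continues run of 'a', length=2
  Position 4 ('b'): new char, reset run to 1
  Position 5 ('b'): continues run of 'b', length=2
  Position 6 ('c'): new char, reset run to 1
  Position 7 ('c'): continues run of 'c', length=2
  Position 8 ('b'): new char, reset run to 1
  Position 9 ('c'): new char, reset run to 1
  Position 10 ('a'): new char, reset run to 1
  Position 11 ('a'): continues run of 'a', length=2
  Position 12 ('a'): continues run of 'a', length=3
  Position 13 ('c'): new char, reset run to 1
Longest run: 'a' with length 3

3


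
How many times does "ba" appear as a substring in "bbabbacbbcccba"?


Searching for "ba" in "bbabbacbbcccba"
Scanning each position:
  Position 0: "bb" => no
  Position 1: "ba" => MATCH
  Position 2: "ab" => no
  Position 3: "bb" => no
  Position 4: "ba" => MATCH
  Position 5: "ac" => no
  Position 6: "cb" => no
  Position 7: "bb" => no
  Position 8: "bc" => no
  Position 9: "cc" => no
  Position 10: "cc" => no
  Position 11: "cb" => no
  Position 12: "ba" => MATCH
Total occurrences: 3

3


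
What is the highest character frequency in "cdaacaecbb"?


Input: cdaacaecbb
Character counts:
  'a': 3
  'b': 2
  'c': 3
  'd': 1
  'e': 1
Maximum frequency: 3

3


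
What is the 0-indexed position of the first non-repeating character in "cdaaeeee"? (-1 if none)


Input: cdaaeeee
Character frequencies:
  'a': 2
  'c': 1
  'd': 1
  'e': 4
Scanning left to right for freq == 1:
  Position 0 ('c'): unique! => answer = 0

0


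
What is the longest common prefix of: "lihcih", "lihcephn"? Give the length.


Words: lihcih, lihcephn
  Position 0: all 'l' => match
  Position 1: all 'i' => match
  Position 2: all 'h' => match
  Position 3: all 'c' => match
  Position 4: ('i', 'e') => mismatch, stop
LCP = "lihc" (length 4)

4


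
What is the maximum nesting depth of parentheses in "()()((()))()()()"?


Input: "()()((()))()()()"
Tracking depth:
  Position 0 '(': depth becomes 1
  Position 1 ')': depth becomes 0
  Position 2 '(': depth becomes 1
  Position 3 ')': depth becomes 0
  Position 4 '(': depth becomes 1
  Position 5 '(': depth becomes 2
  Position 6 '(': depth becomes 3
  Position 7 ')': depth becomes 2
  Position 8 ')': depth becomes 1
  Position 9 ')': depth becomes 0
  Position 10 '(': depth becomes 1
  Position 11 ')': depth becomes 0
  Position 12 '(': depth becomes 1
  Position 13 ')': depth becomes 0
  Position 14 '(': depth becomes 1
  Position 15 ')': depth becomes 0
Maximum depth reached: 3

3


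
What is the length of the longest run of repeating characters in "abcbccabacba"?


Input: "abcbccabacba"
Scanning for longest run:
  Position 1 ('b'): new char, reset run to 1
  Position 2 ('c'): new char, reset run to 1
  Position 3 ('b'): new char, reset run to 1
  Position 4 ('c'): new char, reset run to 1
  Position 5 ('c'): continues run of 'c', length=2
  Position 6 ('a'): new char, reset run to 1
  Position 7 ('b'): new char, reset run to 1
  Position 8 ('a'): new char, reset run to 1
  Position 9 ('c'): new char, reset run to 1
  Position 10 ('b'): new char, reset run to 1
  Position 11 ('a'): new char, reset run to 1
Longest run: 'c' with length 2

2


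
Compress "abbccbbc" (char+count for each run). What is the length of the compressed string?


Input: abbccbbc
Runs:
  'a' x 1 => "a1"
  'b' x 2 => "b2"
  'c' x 2 => "c2"
  'b' x 2 => "b2"
  'c' x 1 => "c1"
Compressed: "a1b2c2b2c1"
Compressed length: 10

10


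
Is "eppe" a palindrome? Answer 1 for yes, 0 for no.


Input: eppe
Reversed: eppe
  Compare pos 0 ('e') with pos 3 ('e'): match
  Compare pos 1 ('p') with pos 2 ('p'): match
Result: palindrome

1


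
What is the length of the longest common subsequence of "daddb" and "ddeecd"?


LCS of "daddb" and "ddeecd"
DP table:
           d    d    e    e    c    d
      0    0    0    0    0    0    0
  d   0    1    1    1    1    1    1
  a   0    1    1    1    1    1    1
  d   0    1    2    2    2    2    2
  d   0    1    2    2    2    2    3
  b   0    1    2    2    2    2    3
LCS length = dp[5][6] = 3

3


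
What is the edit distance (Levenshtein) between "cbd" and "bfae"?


Computing edit distance: "cbd" -> "bfae"
DP table:
           b    f    a    e
      0    1    2    3    4
  c   1    1    2    3    4
  b   2    1    2    3    4
  d   3    2    2    3    4
Edit distance = dp[3][4] = 4

4


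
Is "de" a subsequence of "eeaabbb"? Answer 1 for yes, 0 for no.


Check if "de" is a subsequence of "eeaabbb"
Greedy scan:
  Position 0 ('e'): no match needed
  Position 1 ('e'): no match needed
  Position 2 ('a'): no match needed
  Position 3 ('a'): no match needed
  Position 4 ('b'): no match needed
  Position 5 ('b'): no match needed
  Position 6 ('b'): no match needed
Only matched 0/2 characters => not a subsequence

0


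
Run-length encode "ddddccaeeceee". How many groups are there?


Input: ddddccaeeceee
Scanning for consecutive runs:
  Group 1: 'd' x 4 (positions 0-3)
  Group 2: 'c' x 2 (positions 4-5)
  Group 3: 'a' x 1 (positions 6-6)
  Group 4: 'e' x 2 (positions 7-8)
  Group 5: 'c' x 1 (positions 9-9)
  Group 6: 'e' x 3 (positions 10-12)
Total groups: 6

6


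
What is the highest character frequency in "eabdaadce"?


Input: eabdaadce
Character counts:
  'a': 3
  'b': 1
  'c': 1
  'd': 2
  'e': 2
Maximum frequency: 3

3


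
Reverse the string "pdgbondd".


Input: pdgbondd
Reading characters right to left:
  Position 7: 'd'
  Position 6: 'd'
  Position 5: 'n'
  Position 4: 'o'
  Position 3: 'b'
  Position 2: 'g'
  Position 1: 'd'
  Position 0: 'p'
Reversed: ddnobgdp

ddnobgdp


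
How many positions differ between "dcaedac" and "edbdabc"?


Comparing "dcaedac" and "edbdabc" position by position:
  Position 0: 'd' vs 'e' => DIFFER
  Position 1: 'c' vs 'd' => DIFFER
  Position 2: 'a' vs 'b' => DIFFER
  Position 3: 'e' vs 'd' => DIFFER
  Position 4: 'd' vs 'a' => DIFFER
  Position 5: 'a' vs 'b' => DIFFER
  Position 6: 'c' vs 'c' => same
Positions that differ: 6

6


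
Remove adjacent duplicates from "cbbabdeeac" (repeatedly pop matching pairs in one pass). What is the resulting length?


Input: cbbabdeeac
Stack-based adjacent duplicate removal:
  Read 'c': push. Stack: c
  Read 'b': push. Stack: cb
  Read 'b': matches stack top 'b' => pop. Stack: c
  Read 'a': push. Stack: ca
  Read 'b': push. Stack: cab
  Read 'd': push. Stack: cabd
  Read 'e': push. Stack: cabde
  Read 'e': matches stack top 'e' => pop. Stack: cabd
  Read 'a': push. Stack: cabda
  Read 'c': push. Stack: cabdac
Final stack: "cabdac" (length 6)

6


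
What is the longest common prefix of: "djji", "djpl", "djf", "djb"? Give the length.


Words: djji, djpl, djf, djb
  Position 0: all 'd' => match
  Position 1: all 'j' => match
  Position 2: ('j', 'p', 'f', 'b') => mismatch, stop
LCP = "dj" (length 2)

2


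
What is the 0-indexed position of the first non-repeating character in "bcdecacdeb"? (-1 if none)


Input: bcdecacdeb
Character frequencies:
  'a': 1
  'b': 2
  'c': 3
  'd': 2
  'e': 2
Scanning left to right for freq == 1:
  Position 0 ('b'): freq=2, skip
  Position 1 ('c'): freq=3, skip
  Position 2 ('d'): freq=2, skip
  Position 3 ('e'): freq=2, skip
  Position 4 ('c'): freq=3, skip
  Position 5 ('a'): unique! => answer = 5

5


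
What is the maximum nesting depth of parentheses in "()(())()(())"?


Input: "()(())()(())"
Tracking depth:
  Position 0 '(': depth becomes 1
  Position 1 ')': depth becomes 0
  Position 2 '(': depth becomes 1
  Position 3 '(': depth becomes 2
  Position 4 ')': depth becomes 1
  Position 5 ')': depth becomes 0
  Position 6 '(': depth becomes 1
  Position 7 ')': depth becomes 0
  Position 8 '(': depth becomes 1
  Position 9 '(': depth becomes 2
  Position 10 ')': depth becomes 1
  Position 11 ')': depth becomes 0
Maximum depth reached: 2

2


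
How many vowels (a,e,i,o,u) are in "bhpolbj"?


Input: bhpolbj
Checking each character:
  'b' at position 0: consonant
  'h' at position 1: consonant
  'p' at position 2: consonant
  'o' at position 3: vowel (running total: 1)
  'l' at position 4: consonant
  'b' at position 5: consonant
  'j' at position 6: consonant
Total vowels: 1

1


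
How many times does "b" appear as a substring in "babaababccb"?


Searching for "b" in "babaababccb"
Scanning each position:
  Position 0: "b" => MATCH
  Position 1: "a" => no
  Position 2: "b" => MATCH
  Position 3: "a" => no
  Position 4: "a" => no
  Position 5: "b" => MATCH
  Position 6: "a" => no
  Position 7: "b" => MATCH
  Position 8: "c" => no
  Position 9: "c" => no
  Position 10: "b" => MATCH
Total occurrences: 5

5


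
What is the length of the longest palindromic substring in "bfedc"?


Input: "bfedc"
Checking substrings for palindromes:
  No multi-char palindromic substrings found
Longest palindromic substring: "b" with length 1

1


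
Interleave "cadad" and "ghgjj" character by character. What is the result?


Interleaving "cadad" and "ghgjj":
  Position 0: 'c' from first, 'g' from second => "cg"
  Position 1: 'a' from first, 'h' from second => "ah"
  Position 2: 'd' from first, 'g' from second => "dg"
  Position 3: 'a' from first, 'j' from second => "aj"
  Position 4: 'd' from first, 'j' from second => "dj"
Result: cgahdgajdj

cgahdgajdj


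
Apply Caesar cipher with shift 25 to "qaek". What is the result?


Caesar cipher: shift "qaek" by 25
  'q' (pos 16) + 25 = pos 15 = 'p'
  'a' (pos 0) + 25 = pos 25 = 'z'
  'e' (pos 4) + 25 = pos 3 = 'd'
  'k' (pos 10) + 25 = pos 9 = 'j'
Result: pzdj

pzdj


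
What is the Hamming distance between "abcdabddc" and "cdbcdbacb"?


Comparing "abcdabddc" and "cdbcdbacb" position by position:
  Position 0: 'a' vs 'c' => differ
  Position 1: 'b' vs 'd' => differ
  Position 2: 'c' vs 'b' => differ
  Position 3: 'd' vs 'c' => differ
  Position 4: 'a' vs 'd' => differ
  Position 5: 'b' vs 'b' => same
  Position 6: 'd' vs 'a' => differ
  Position 7: 'd' vs 'c' => differ
  Position 8: 'c' vs 'b' => differ
Total differences (Hamming distance): 8

8


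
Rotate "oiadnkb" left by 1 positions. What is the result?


Input: "oiadnkb", rotate left by 1
First 1 characters: "o"
Remaining characters: "iadnkb"
Concatenate remaining + first: "iadnkb" + "o" = "iadnkbo"

iadnkbo


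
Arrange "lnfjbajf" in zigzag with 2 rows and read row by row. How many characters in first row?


Zigzag "lnfjbajf" into 2 rows:
Placing characters:
  'l' => row 0
  'n' => row 1
  'f' => row 0
  'j' => row 1
  'b' => row 0
  'a' => row 1
  'j' => row 0
  'f' => row 1
Rows:
  Row 0: "lfbj"
  Row 1: "njaf"
First row length: 4

4


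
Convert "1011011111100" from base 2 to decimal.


Input: "1011011111100" in base 2
Positional expansion:
  Digit '1' (value 1) x 2^12 = 4096
  Digit '0' (value 0) x 2^11 = 0
  Digit '1' (value 1) x 2^10 = 1024
  Digit '1' (value 1) x 2^9 = 512
  Digit '0' (value 0) x 2^8 = 0
  Digit '1' (value 1) x 2^7 = 128
  Digit '1' (value 1) x 2^6 = 64
  Digit '1' (value 1) x 2^5 = 32
  Digit '1' (value 1) x 2^4 = 16
  Digit '1' (value 1) x 2^3 = 8
  Digit '1' (value 1) x 2^2 = 4
  Digit '0' (value 0) x 2^1 = 0
  Digit '0' (value 0) x 2^0 = 0
Sum = 5884

5884


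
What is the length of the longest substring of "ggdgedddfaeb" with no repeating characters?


Input: "ggdgedddfaeb"
Sliding window (track last position of each char):
  Position 0 ('g'): window [0,0] length 1 -- new best
  Position 1 ('g'): repeat (last at 0), move window start to 1
  Position 1 ('g'): window [1,1] length 1
  Position 2 ('d'): window [1,2] length 2 -- new best
  Position 3 ('g'): repeat (last at 1), move window start to 2
  Position 3 ('g'): window [2,3] length 2
  Position 4 ('e'): window [2,4] length 3 -- new best
  Position 5 ('d'): repeat (last at 2), move window start to 3
  Position 5 ('d'): window [3,5] length 3
  Position 6 ('d'): repeat (last at 5), move window start to 6
  Position 6 ('d'): window [6,6] length 1
  Position 7 ('d'): repeat (last at 6), move window start to 7
  Position 7 ('d'): window [7,7] length 1
  Position 8 ('f'): window [7,8] length 2
  Position 9 ('a'): window [7,9] length 3
  Position 10 ('e'): window [7,10] length 4 -- new best
  Position 11 ('b'): window [7,11] length 5 -- new best
Longest substring with no repeats: "dfaeb" with length 5

5


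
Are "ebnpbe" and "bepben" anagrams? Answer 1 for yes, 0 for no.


Strings: "ebnpbe", "bepben"
Sorted first:  bbeenp
Sorted second: bbeenp
Sorted forms match => anagrams

1


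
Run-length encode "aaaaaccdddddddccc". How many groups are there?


Input: aaaaaccdddddddccc
Scanning for consecutive runs:
  Group 1: 'a' x 5 (positions 0-4)
  Group 2: 'c' x 2 (positions 5-6)
  Group 3: 'd' x 7 (positions 7-13)
  Group 4: 'c' x 3 (positions 14-16)
Total groups: 4

4


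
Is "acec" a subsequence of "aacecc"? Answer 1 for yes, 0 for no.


Check if "acec" is a subsequence of "aacecc"
Greedy scan:
  Position 0 ('a'): matches sub[0] = 'a'
  Position 1 ('a'): no match needed
  Position 2 ('c'): matches sub[1] = 'c'
  Position 3 ('e'): matches sub[2] = 'e'
  Position 4 ('c'): matches sub[3] = 'c'
  Position 5 ('c'): no match needed
All 4 characters matched => is a subsequence

1


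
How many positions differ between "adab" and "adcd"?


Comparing "adab" and "adcd" position by position:
  Position 0: 'a' vs 'a' => same
  Position 1: 'd' vs 'd' => same
  Position 2: 'a' vs 'c' => DIFFER
  Position 3: 'b' vs 'd' => DIFFER
Positions that differ: 2

2


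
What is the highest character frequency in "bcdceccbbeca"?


Input: bcdceccbbeca
Character counts:
  'a': 1
  'b': 3
  'c': 5
  'd': 1
  'e': 2
Maximum frequency: 5

5


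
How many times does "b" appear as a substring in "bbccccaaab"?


Searching for "b" in "bbccccaaab"
Scanning each position:
  Position 0: "b" => MATCH
  Position 1: "b" => MATCH
  Position 2: "c" => no
  Position 3: "c" => no
  Position 4: "c" => no
  Position 5: "c" => no
  Position 6: "a" => no
  Position 7: "a" => no
  Position 8: "a" => no
  Position 9: "b" => MATCH
Total occurrences: 3

3


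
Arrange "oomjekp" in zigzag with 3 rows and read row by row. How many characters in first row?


Zigzag "oomjekp" into 3 rows:
Placing characters:
  'o' => row 0
  'o' => row 1
  'm' => row 2
  'j' => row 1
  'e' => row 0
  'k' => row 1
  'p' => row 2
Rows:
  Row 0: "oe"
  Row 1: "ojk"
  Row 2: "mp"
First row length: 2

2


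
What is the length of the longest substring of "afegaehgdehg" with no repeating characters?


Input: "afegaehgdehg"
Sliding window (track last position of each char):
  Position 0 ('a'): window [0,0] length 1 -- new best
  Position 1 ('f'): window [0,1] length 2 -- new best
  Position 2 ('e'): window [0,2] length 3 -- new best
  Position 3 ('g'): window [0,3] length 4 -- new best
  Position 4 ('a'): repeat (last at 0), move window start to 1
  Position 4 ('a'): window [1,4] length 4
  Position 5 ('e'): repeat (last at 2), move window start to 3
  Position 5 ('e'): window [3,5] length 3
  Position 6 ('h'): window [3,6] length 4
  Position 7 ('g'): repeat (last at 3), move window start to 4
  Position 7 ('g'): window [4,7] length 4
  Position 8 ('d'): window [4,8] length 5 -- new best
  Position 9 ('e'): repeat (last at 5), move window start to 6
  Position 9 ('e'): window [6,9] length 4
  Position 10 ('h'): repeat (last at 6), move window start to 7
  Position 10 ('h'): window [7,10] length 4
  Position 11 ('g'): repeat (last at 7), move window start to 8
  Position 11 ('g'): window [8,11] length 4
Longest substring with no repeats: "aehgd" with length 5

5


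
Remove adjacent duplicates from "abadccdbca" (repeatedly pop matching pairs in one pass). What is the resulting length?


Input: abadccdbca
Stack-based adjacent duplicate removal:
  Read 'a': push. Stack: a
  Read 'b': push. Stack: ab
  Read 'a': push. Stack: aba
  Read 'd': push. Stack: abad
  Read 'c': push. Stack: abadc
  Read 'c': matches stack top 'c' => pop. Stack: abad
  Read 'd': matches stack top 'd' => pop. Stack: aba
  Read 'b': push. Stack: abab
  Read 'c': push. Stack: ababc
  Read 'a': push. Stack: ababca
Final stack: "ababca" (length 6)

6


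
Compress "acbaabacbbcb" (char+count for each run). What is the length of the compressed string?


Input: acbaabacbbcb
Runs:
  'a' x 1 => "a1"
  'c' x 1 => "c1"
  'b' x 1 => "b1"
  'a' x 2 => "a2"
  'b' x 1 => "b1"
  'a' x 1 => "a1"
  'c' x 1 => "c1"
  'b' x 2 => "b2"
  'c' x 1 => "c1"
  'b' x 1 => "b1"
Compressed: "a1c1b1a2b1a1c1b2c1b1"
Compressed length: 20

20


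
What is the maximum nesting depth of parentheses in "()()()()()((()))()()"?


Input: "()()()()()((()))()()"
Tracking depth:
  Position 0 '(': depth becomes 1
  Position 1 ')': depth becomes 0
  Position 2 '(': depth becomes 1
  Position 3 ')': depth becomes 0
  Position 4 '(': depth becomes 1
  Position 5 ')': depth becomes 0
  Position 6 '(': depth becomes 1
  Position 7 ')': depth becomes 0
  Position 8 '(': depth becomes 1
  Position 9 ')': depth becomes 0
  Position 10 '(': depth becomes 1
  Position 11 '(': depth becomes 2
  Position 12 '(': depth becomes 3
  Position 13 ')': depth becomes 2
  Position 14 ')': depth becomes 1
  Position 15 ')': depth becomes 0
  Position 16 '(': depth becomes 1
  Position 17 ')': depth becomes 0
  Position 18 '(': depth becomes 1
  Position 19 ')': depth becomes 0
Maximum depth reached: 3

3


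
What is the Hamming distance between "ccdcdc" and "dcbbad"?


Comparing "ccdcdc" and "dcbbad" position by position:
  Position 0: 'c' vs 'd' => differ
  Position 1: 'c' vs 'c' => same
  Position 2: 'd' vs 'b' => differ
  Position 3: 'c' vs 'b' => differ
  Position 4: 'd' vs 'a' => differ
  Position 5: 'c' vs 'd' => differ
Total differences (Hamming distance): 5

5


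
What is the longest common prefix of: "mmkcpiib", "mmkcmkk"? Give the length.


Words: mmkcpiib, mmkcmkk
  Position 0: all 'm' => match
  Position 1: all 'm' => match
  Position 2: all 'k' => match
  Position 3: all 'c' => match
  Position 4: ('p', 'm') => mismatch, stop
LCP = "mmkc" (length 4)

4


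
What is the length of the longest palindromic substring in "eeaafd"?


Input: "eeaafd"
Checking substrings for palindromes:
  [0:2] "ee" (len 2) => palindrome
  [2:4] "aa" (len 2) => palindrome
Longest palindromic substring: "ee" with length 2

2


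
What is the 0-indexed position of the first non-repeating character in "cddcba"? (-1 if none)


Input: cddcba
Character frequencies:
  'a': 1
  'b': 1
  'c': 2
  'd': 2
Scanning left to right for freq == 1:
  Position 0 ('c'): freq=2, skip
  Position 1 ('d'): freq=2, skip
  Position 2 ('d'): freq=2, skip
  Position 3 ('c'): freq=2, skip
  Position 4 ('b'): unique! => answer = 4

4


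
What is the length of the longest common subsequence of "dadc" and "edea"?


LCS of "dadc" and "edea"
DP table:
           e    d    e    a
      0    0    0    0    0
  d   0    0    1    1    1
  a   0    0    1    1    2
  d   0    0    1    1    2
  c   0    0    1    1    2
LCS length = dp[4][4] = 2

2


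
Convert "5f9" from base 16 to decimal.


Input: "5f9" in base 16
Positional expansion:
  Digit '5' (value 5) x 16^2 = 1280
  Digit 'f' (value 15) x 16^1 = 240
  Digit '9' (value 9) x 16^0 = 9
Sum = 1529

1529


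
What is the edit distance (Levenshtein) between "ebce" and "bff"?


Computing edit distance: "ebce" -> "bff"
DP table:
           b    f    f
      0    1    2    3
  e   1    1    2    3
  b   2    1    2    3
  c   3    2    2    3
  e   4    3    3    3
Edit distance = dp[4][3] = 3

3


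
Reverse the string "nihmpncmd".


Input: nihmpncmd
Reading characters right to left:
  Position 8: 'd'
  Position 7: 'm'
  Position 6: 'c'
  Position 5: 'n'
  Position 4: 'p'
  Position 3: 'm'
  Position 2: 'h'
  Position 1: 'i'
  Position 0: 'n'
Reversed: dmcnpmhin

dmcnpmhin


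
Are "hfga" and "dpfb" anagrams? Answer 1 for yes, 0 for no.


Strings: "hfga", "dpfb"
Sorted first:  afgh
Sorted second: bdfp
Differ at position 0: 'a' vs 'b' => not anagrams

0


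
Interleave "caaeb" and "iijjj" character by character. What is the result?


Interleaving "caaeb" and "iijjj":
  Position 0: 'c' from first, 'i' from second => "ci"
  Position 1: 'a' from first, 'i' from second => "ai"
  Position 2: 'a' from first, 'j' from second => "aj"
  Position 3: 'e' from first, 'j' from second => "ej"
  Position 4: 'b' from first, 'j' from second => "bj"
Result: ciaiajejbj

ciaiajejbj


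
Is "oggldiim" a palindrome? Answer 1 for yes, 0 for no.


Input: oggldiim
Reversed: miidlggo
  Compare pos 0 ('o') with pos 7 ('m'): MISMATCH
  Compare pos 1 ('g') with pos 6 ('i'): MISMATCH
  Compare pos 2 ('g') with pos 5 ('i'): MISMATCH
  Compare pos 3 ('l') with pos 4 ('d'): MISMATCH
Result: not a palindrome

0


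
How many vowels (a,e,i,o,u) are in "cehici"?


Input: cehici
Checking each character:
  'c' at position 0: consonant
  'e' at position 1: vowel (running total: 1)
  'h' at position 2: consonant
  'i' at position 3: vowel (running total: 2)
  'c' at position 4: consonant
  'i' at position 5: vowel (running total: 3)
Total vowels: 3

3


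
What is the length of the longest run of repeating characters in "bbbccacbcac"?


Input: "bbbccacbcac"
Scanning for longest run:
  Position 1 ('b'): continues run of 'b', length=2
  Position 2 ('b'): continues run of 'b', length=3
  Position 3 ('c'): new char, reset run to 1
  Position 4 ('c'): continues run of 'c', length=2
  Position 5 ('a'): new char, reset run to 1
  Position 6 ('c'): new char, reset run to 1
  Position 7 ('b'): new char, reset run to 1
  Position 8 ('c'): new char, reset run to 1
  Position 9 ('a'): new char, reset run to 1
  Position 10 ('c'): new char, reset run to 1
Longest run: 'b' with length 3

3


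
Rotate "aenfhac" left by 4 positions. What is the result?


Input: "aenfhac", rotate left by 4
First 4 characters: "aenf"
Remaining characters: "hac"
Concatenate remaining + first: "hac" + "aenf" = "hacaenf"

hacaenf


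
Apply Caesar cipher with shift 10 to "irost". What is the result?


Caesar cipher: shift "irost" by 10
  'i' (pos 8) + 10 = pos 18 = 's'
  'r' (pos 17) + 10 = pos 1 = 'b'
  'o' (pos 14) + 10 = pos 24 = 'y'
  's' (pos 18) + 10 = pos 2 = 'c'
  't' (pos 19) + 10 = pos 3 = 'd'
Result: sbycd

sbycd


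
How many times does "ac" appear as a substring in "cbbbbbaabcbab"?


Searching for "ac" in "cbbbbbaabcbab"
Scanning each position:
  Position 0: "cb" => no
  Position 1: "bb" => no
  Position 2: "bb" => no
  Position 3: "bb" => no
  Position 4: "bb" => no
  Position 5: "ba" => no
  Position 6: "aa" => no
  Position 7: "ab" => no
  Position 8: "bc" => no
  Position 9: "cb" => no
  Position 10: "ba" => no
  Position 11: "ab" => no
Total occurrences: 0

0


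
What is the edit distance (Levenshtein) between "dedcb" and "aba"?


Computing edit distance: "dedcb" -> "aba"
DP table:
           a    b    a
      0    1    2    3
  d   1    1    2    3
  e   2    2    2    3
  d   3    3    3    3
  c   4    4    4    4
  b   5    5    4    5
Edit distance = dp[5][3] = 5

5


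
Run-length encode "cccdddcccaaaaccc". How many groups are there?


Input: cccdddcccaaaaccc
Scanning for consecutive runs:
  Group 1: 'c' x 3 (positions 0-2)
  Group 2: 'd' x 3 (positions 3-5)
  Group 3: 'c' x 3 (positions 6-8)
  Group 4: 'a' x 4 (positions 9-12)
  Group 5: 'c' x 3 (positions 13-15)
Total groups: 5

5


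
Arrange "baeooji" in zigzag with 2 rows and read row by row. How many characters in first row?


Zigzag "baeooji" into 2 rows:
Placing characters:
  'b' => row 0
  'a' => row 1
  'e' => row 0
  'o' => row 1
  'o' => row 0
  'j' => row 1
  'i' => row 0
Rows:
  Row 0: "beoi"
  Row 1: "aoj"
First row length: 4

4


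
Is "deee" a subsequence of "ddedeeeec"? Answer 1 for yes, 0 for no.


Check if "deee" is a subsequence of "ddedeeeec"
Greedy scan:
  Position 0 ('d'): matches sub[0] = 'd'
  Position 1 ('d'): no match needed
  Position 2 ('e'): matches sub[1] = 'e'
  Position 3 ('d'): no match needed
  Position 4 ('e'): matches sub[2] = 'e'
  Position 5 ('e'): matches sub[3] = 'e'
  Position 6 ('e'): no match needed
  Position 7 ('e'): no match needed
  Position 8 ('c'): no match needed
All 4 characters matched => is a subsequence

1


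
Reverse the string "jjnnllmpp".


Input: jjnnllmpp
Reading characters right to left:
  Position 8: 'p'
  Position 7: 'p'
  Position 6: 'm'
  Position 5: 'l'
  Position 4: 'l'
  Position 3: 'n'
  Position 2: 'n'
  Position 1: 'j'
  Position 0: 'j'
Reversed: ppmllnnjj

ppmllnnjj


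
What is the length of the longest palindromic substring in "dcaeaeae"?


Input: "dcaeaeae"
Checking substrings for palindromes:
  [2:7] "aeaea" (len 5) => palindrome
  [3:8] "eaeae" (len 5) => palindrome
  [2:5] "aea" (len 3) => palindrome
  [3:6] "eae" (len 3) => palindrome
  [4:7] "aea" (len 3) => palindrome
  [5:8] "eae" (len 3) => palindrome
Longest palindromic substring: "aeaea" with length 5

5


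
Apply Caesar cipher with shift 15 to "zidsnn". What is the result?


Caesar cipher: shift "zidsnn" by 15
  'z' (pos 25) + 15 = pos 14 = 'o'
  'i' (pos 8) + 15 = pos 23 = 'x'
  'd' (pos 3) + 15 = pos 18 = 's'
  's' (pos 18) + 15 = pos 7 = 'h'
  'n' (pos 13) + 15 = pos 2 = 'c'
  'n' (pos 13) + 15 = pos 2 = 'c'
Result: oxshcc

oxshcc


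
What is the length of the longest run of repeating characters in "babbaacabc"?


Input: "babbaacabc"
Scanning for longest run:
  Position 1 ('a'): new char, reset run to 1
  Position 2 ('b'): new char, reset run to 1
  Position 3 ('b'): continues run of 'b', length=2
  Position 4 ('a'): new char, reset run to 1
  Position 5 ('a'): continues run of 'a', length=2
  Position 6 ('c'): new char, reset run to 1
  Position 7 ('a'): new char, reset run to 1
  Position 8 ('b'): new char, reset run to 1
  Position 9 ('c'): new char, reset run to 1
Longest run: 'b' with length 2

2


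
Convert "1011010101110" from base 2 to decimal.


Input: "1011010101110" in base 2
Positional expansion:
  Digit '1' (value 1) x 2^12 = 4096
  Digit '0' (value 0) x 2^11 = 0
  Digit '1' (value 1) x 2^10 = 1024
  Digit '1' (value 1) x 2^9 = 512
  Digit '0' (value 0) x 2^8 = 0
  Digit '1' (value 1) x 2^7 = 128
  Digit '0' (value 0) x 2^6 = 0
  Digit '1' (value 1) x 2^5 = 32
  Digit '0' (value 0) x 2^4 = 0
  Digit '1' (value 1) x 2^3 = 8
  Digit '1' (value 1) x 2^2 = 4
  Digit '1' (value 1) x 2^1 = 2
  Digit '0' (value 0) x 2^0 = 0
Sum = 5806

5806
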